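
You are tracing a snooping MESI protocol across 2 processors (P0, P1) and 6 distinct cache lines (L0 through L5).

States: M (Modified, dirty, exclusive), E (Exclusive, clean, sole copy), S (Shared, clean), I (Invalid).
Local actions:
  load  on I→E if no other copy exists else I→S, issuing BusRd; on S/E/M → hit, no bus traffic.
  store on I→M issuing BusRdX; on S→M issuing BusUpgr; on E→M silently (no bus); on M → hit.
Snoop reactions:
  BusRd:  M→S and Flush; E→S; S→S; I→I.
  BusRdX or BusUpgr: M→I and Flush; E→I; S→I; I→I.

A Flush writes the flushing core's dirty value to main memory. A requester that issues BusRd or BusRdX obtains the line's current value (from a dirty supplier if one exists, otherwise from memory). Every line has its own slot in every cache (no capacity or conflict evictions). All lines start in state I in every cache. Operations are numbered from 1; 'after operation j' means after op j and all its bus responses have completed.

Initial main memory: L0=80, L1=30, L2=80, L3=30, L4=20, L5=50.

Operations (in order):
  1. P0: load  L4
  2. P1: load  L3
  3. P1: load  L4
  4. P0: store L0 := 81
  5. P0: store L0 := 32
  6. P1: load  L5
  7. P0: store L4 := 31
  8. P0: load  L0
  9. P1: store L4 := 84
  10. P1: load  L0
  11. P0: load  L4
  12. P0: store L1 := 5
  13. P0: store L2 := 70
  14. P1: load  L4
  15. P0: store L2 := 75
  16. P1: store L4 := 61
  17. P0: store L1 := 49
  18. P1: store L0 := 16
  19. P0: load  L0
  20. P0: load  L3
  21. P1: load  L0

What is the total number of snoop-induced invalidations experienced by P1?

step 1: P0: load  L4  ⟶  EI  (L4)  txn=BusRd  M[L4]=20
step 2: P1: load  L3  ⟶  IE  (L3)  txn=BusRd  M[L3]=30
step 3: P1: load  L4  ⟶  SS  (L4)  txn=BusRd  M[L4]=20
step 4: P0: store L0 := 81  ⟶  MI  (L0)  txn=BusRdX  M[L0]=80
step 5: P0: store L0 := 32  ⟶  MI  (L0)  txn=∅  M[L0]=80
step 6: P1: load  L5  ⟶  IE  (L5)  txn=BusRd  M[L5]=50
step 7: P0: store L4 := 31  ⟶  MI  (L4)  txn=BusUpgr  M[L4]=20
step 8: P0: load  L0  ⟶  MI  (L0)  txn=∅  M[L0]=80
step 9: P1: store L4 := 84  ⟶  IM  (L4)  txn=BusRdX+Flush  M[L4]=31
step 10: P1: load  L0  ⟶  SS  (L0)  txn=BusRd+Flush  M[L0]=32
step 11: P0: load  L4  ⟶  SS  (L4)  txn=BusRd+Flush  M[L4]=84
step 12: P0: store L1 := 5  ⟶  MI  (L1)  txn=BusRdX  M[L1]=30
step 13: P0: store L2 := 70  ⟶  MI  (L2)  txn=BusRdX  M[L2]=80
step 14: P1: load  L4  ⟶  SS  (L4)  txn=∅  M[L4]=84
step 15: P0: store L2 := 75  ⟶  MI  (L2)  txn=∅  M[L2]=80
step 16: P1: store L4 := 61  ⟶  IM  (L4)  txn=BusUpgr  M[L4]=84
step 17: P0: store L1 := 49  ⟶  MI  (L1)  txn=∅  M[L1]=30
step 18: P1: store L0 := 16  ⟶  IM  (L0)  txn=BusUpgr  M[L0]=32
step 19: P0: load  L0  ⟶  SS  (L0)  txn=BusRd+Flush  M[L0]=16
step 20: P0: load  L3  ⟶  SS  (L3)  txn=BusRd  M[L3]=30
step 21: P1: load  L0  ⟶  SS  (L0)  txn=∅  M[L0]=16

invalidations = 1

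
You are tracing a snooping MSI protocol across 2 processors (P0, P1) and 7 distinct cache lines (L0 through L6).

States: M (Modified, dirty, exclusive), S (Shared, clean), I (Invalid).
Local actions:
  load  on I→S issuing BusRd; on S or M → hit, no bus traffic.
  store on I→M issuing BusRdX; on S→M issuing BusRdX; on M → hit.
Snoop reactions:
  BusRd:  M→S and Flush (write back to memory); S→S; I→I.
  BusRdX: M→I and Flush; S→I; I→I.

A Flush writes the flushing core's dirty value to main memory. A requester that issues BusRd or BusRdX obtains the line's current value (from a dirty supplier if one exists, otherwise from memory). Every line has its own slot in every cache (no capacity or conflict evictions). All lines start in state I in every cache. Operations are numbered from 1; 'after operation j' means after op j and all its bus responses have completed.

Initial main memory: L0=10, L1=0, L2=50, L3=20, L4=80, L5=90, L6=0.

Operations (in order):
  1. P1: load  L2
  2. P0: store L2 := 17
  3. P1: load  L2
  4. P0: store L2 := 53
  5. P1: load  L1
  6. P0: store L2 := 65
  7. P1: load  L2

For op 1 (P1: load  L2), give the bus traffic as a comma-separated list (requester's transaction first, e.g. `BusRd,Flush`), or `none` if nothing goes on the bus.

bus = BusRd

step 1: P1: load  L2  ⟶  IS  (L2)  txn=BusRd  M[L2]=50
step 2: P0: store L2 := 17  ⟶  MI  (L2)  txn=BusRdX  M[L2]=50
step 3: P1: load  L2  ⟶  SS  (L2)  txn=BusRd+Flush  M[L2]=17
step 4: P0: store L2 := 53  ⟶  MI  (L2)  txn=BusRdX  M[L2]=17
step 5: P1: load  L1  ⟶  IS  (L1)  txn=BusRd  M[L1]=0
step 6: P0: store L2 := 65  ⟶  MI  (L2)  txn=∅  M[L2]=17
step 7: P1: load  L2  ⟶  SS  (L2)  txn=BusRd+Flush  M[L2]=65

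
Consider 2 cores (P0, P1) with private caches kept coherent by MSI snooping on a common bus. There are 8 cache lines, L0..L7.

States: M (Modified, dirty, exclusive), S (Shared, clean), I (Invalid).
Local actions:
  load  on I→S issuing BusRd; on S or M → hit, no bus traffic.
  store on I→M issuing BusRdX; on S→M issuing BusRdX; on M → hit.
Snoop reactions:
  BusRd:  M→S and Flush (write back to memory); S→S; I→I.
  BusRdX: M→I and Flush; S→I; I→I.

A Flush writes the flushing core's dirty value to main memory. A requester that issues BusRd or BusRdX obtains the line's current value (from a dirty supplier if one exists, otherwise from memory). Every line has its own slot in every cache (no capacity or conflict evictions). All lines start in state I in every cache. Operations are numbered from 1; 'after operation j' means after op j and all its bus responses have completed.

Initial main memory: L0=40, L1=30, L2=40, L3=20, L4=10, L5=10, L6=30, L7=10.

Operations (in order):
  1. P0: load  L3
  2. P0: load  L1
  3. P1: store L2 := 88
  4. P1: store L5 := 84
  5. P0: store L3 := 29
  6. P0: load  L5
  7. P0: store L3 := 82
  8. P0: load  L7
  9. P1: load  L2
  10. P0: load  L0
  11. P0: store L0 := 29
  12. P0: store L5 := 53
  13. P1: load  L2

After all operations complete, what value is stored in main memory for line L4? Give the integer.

memory[L4] = 10

  op1 P0: load  L3 → S/I on L3; bus BusRd; mem=20
  op2 P0: load  L1 → S/I on L1; bus BusRd; mem=30
  op3 P1: store L2 := 88 → I/M on L2; bus BusRdX; mem=40
  op4 P1: store L5 := 84 → I/M on L5; bus BusRdX; mem=10
  op5 P0: store L3 := 29 → M/I on L3; bus BusRdX; mem=20
  op6 P0: load  L5 → S/S on L5; bus BusRd Flush; mem=84
  op7 P0: store L3 := 82 → M/I on L3; bus (none); mem=20
  op8 P0: load  L7 → S/I on L7; bus BusRd; mem=10
  op9 P1: load  L2 → I/M on L2; bus (none); mem=40
  op10 P0: load  L0 → S/I on L0; bus BusRd; mem=40
  op11 P0: store L0 := 29 → M/I on L0; bus BusRdX; mem=40
  op12 P0: store L5 := 53 → M/I on L5; bus BusRdX; mem=84
  op13 P1: load  L2 → I/M on L2; bus (none); mem=40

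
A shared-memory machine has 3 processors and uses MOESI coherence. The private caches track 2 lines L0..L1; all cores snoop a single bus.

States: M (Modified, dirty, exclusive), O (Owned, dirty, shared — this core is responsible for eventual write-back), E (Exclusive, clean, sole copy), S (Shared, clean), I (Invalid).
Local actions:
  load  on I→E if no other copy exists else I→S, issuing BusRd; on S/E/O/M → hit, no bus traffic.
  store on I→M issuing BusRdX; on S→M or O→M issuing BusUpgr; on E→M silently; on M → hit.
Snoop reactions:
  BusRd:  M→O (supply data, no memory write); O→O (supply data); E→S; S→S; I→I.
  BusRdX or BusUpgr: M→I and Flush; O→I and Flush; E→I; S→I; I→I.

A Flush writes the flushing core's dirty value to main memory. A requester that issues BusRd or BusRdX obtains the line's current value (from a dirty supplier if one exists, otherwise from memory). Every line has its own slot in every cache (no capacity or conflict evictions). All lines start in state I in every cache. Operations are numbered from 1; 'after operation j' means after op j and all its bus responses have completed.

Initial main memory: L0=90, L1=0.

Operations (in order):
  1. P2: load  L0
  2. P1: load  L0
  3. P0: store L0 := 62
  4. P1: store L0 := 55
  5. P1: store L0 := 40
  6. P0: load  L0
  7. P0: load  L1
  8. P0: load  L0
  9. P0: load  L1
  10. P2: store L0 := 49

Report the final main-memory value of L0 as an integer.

memory[L0] = 40

  op1 P2: load  L0 → I/I/E on L0; bus BusRd; mem=90
  op2 P1: load  L0 → I/S/S on L0; bus BusRd; mem=90
  op3 P0: store L0 := 62 → M/I/I on L0; bus BusRdX; mem=90
  op4 P1: store L0 := 55 → I/M/I on L0; bus BusRdX Flush; mem=62
  op5 P1: store L0 := 40 → I/M/I on L0; bus (none); mem=62
  op6 P0: load  L0 → S/O/I on L0; bus BusRd; mem=62
  op7 P0: load  L1 → E/I/I on L1; bus BusRd; mem=0
  op8 P0: load  L0 → S/O/I on L0; bus (none); mem=62
  op9 P0: load  L1 → E/I/I on L1; bus (none); mem=0
  op10 P2: store L0 := 49 → I/I/M on L0; bus BusRdX Flush; mem=40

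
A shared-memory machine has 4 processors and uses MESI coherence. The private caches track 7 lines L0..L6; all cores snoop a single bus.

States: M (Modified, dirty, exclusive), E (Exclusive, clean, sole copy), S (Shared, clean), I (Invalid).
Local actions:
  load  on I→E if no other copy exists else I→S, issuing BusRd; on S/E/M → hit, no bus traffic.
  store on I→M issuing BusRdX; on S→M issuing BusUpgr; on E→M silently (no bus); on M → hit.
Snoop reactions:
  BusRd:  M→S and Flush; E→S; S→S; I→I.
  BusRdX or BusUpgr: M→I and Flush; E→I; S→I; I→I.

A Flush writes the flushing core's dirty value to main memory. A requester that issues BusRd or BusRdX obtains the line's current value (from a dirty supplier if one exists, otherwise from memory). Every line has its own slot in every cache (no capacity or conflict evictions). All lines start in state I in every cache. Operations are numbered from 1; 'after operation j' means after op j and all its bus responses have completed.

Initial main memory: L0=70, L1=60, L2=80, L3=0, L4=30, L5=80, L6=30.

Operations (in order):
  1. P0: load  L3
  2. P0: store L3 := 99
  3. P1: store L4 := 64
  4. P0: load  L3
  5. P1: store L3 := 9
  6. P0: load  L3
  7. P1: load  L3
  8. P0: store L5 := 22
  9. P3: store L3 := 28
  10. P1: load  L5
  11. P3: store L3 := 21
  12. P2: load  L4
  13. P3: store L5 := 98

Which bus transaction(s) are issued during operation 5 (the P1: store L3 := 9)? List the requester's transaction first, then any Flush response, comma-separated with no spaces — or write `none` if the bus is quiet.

bus = BusRdX,Flush

1. P0: load  L3  bus=[BusRd]  L3: P0=E P1=I P2=I P3=I  mem[L3]=0
2. P0: store L3 := 99  bus=[-]  L3: P0=M P1=I P2=I P3=I  mem[L3]=0
3. P1: store L4 := 64  bus=[BusRdX]  L4: P0=I P1=M P2=I P3=I  mem[L4]=30
4. P0: load  L3  bus=[-]  L3: P0=M P1=I P2=I P3=I  mem[L3]=0
5. P1: store L3 := 9  bus=[BusRdX,Flush]  L3: P0=I P1=M P2=I P3=I  mem[L3]=99
6. P0: load  L3  bus=[BusRd,Flush]  L3: P0=S P1=S P2=I P3=I  mem[L3]=9
7. P1: load  L3  bus=[-]  L3: P0=S P1=S P2=I P3=I  mem[L3]=9
8. P0: store L5 := 22  bus=[BusRdX]  L5: P0=M P1=I P2=I P3=I  mem[L5]=80
9. P3: store L3 := 28  bus=[BusRdX]  L3: P0=I P1=I P2=I P3=M  mem[L3]=9
10. P1: load  L5  bus=[BusRd,Flush]  L5: P0=S P1=S P2=I P3=I  mem[L5]=22
11. P3: store L3 := 21  bus=[-]  L3: P0=I P1=I P2=I P3=M  mem[L3]=9
12. P2: load  L4  bus=[BusRd,Flush]  L4: P0=I P1=S P2=S P3=I  mem[L4]=64
13. P3: store L5 := 98  bus=[BusRdX]  L5: P0=I P1=I P2=I P3=M  mem[L5]=22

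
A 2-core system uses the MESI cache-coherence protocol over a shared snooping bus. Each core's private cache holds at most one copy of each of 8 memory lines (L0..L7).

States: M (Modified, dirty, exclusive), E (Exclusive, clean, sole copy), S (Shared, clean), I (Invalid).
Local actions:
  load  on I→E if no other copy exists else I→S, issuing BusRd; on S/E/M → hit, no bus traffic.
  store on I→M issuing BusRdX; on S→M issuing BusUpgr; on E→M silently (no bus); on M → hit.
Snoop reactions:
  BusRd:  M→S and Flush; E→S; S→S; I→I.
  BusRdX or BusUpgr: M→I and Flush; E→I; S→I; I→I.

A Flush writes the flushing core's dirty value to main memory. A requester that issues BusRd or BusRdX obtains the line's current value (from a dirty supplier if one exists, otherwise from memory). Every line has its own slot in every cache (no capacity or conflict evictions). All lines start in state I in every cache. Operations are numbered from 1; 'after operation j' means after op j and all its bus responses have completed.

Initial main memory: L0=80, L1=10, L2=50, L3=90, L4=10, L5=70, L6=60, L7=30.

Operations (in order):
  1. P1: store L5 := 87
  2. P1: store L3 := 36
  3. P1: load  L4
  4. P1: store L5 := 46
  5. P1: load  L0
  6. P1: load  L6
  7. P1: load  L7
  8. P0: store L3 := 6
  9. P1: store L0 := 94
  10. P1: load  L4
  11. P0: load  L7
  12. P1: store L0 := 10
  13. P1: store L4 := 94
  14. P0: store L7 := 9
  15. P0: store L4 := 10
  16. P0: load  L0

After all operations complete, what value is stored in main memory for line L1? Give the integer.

memory[L1] = 10

  op1 P1: store L5 := 87 → I/M on L5; bus BusRdX; mem=70
  op2 P1: store L3 := 36 → I/M on L3; bus BusRdX; mem=90
  op3 P1: load  L4 → I/E on L4; bus BusRd; mem=10
  op4 P1: store L5 := 46 → I/M on L5; bus (none); mem=70
  op5 P1: load  L0 → I/E on L0; bus BusRd; mem=80
  op6 P1: load  L6 → I/E on L6; bus BusRd; mem=60
  op7 P1: load  L7 → I/E on L7; bus BusRd; mem=30
  op8 P0: store L3 := 6 → M/I on L3; bus BusRdX Flush; mem=36
  op9 P1: store L0 := 94 → I/M on L0; bus (none); mem=80
  op10 P1: load  L4 → I/E on L4; bus (none); mem=10
  op11 P0: load  L7 → S/S on L7; bus BusRd; mem=30
  op12 P1: store L0 := 10 → I/M on L0; bus (none); mem=80
  op13 P1: store L4 := 94 → I/M on L4; bus (none); mem=10
  op14 P0: store L7 := 9 → M/I on L7; bus BusUpgr; mem=30
  op15 P0: store L4 := 10 → M/I on L4; bus BusRdX Flush; mem=94
  op16 P0: load  L0 → S/S on L0; bus BusRd Flush; mem=10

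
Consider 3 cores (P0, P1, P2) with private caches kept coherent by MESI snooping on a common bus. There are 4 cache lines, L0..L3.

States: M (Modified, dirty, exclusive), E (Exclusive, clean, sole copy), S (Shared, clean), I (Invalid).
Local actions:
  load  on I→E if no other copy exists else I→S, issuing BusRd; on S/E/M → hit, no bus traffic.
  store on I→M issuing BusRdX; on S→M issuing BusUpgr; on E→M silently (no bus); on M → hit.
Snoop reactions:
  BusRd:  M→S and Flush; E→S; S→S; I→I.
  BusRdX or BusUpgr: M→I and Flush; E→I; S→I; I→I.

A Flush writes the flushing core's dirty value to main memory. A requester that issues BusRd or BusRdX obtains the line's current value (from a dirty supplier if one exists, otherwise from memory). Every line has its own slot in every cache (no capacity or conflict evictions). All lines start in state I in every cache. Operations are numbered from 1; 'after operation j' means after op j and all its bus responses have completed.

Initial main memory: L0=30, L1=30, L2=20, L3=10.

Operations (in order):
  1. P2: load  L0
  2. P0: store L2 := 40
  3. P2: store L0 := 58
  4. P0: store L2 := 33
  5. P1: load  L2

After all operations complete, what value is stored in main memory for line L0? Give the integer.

memory[L0] = 30

[1] P2: load  L0 | P0:I, P1:I, P2:E(30) | bus: BusRd
[2] P0: store L2 := 40 | P0:M(40), P1:I, P2:I | bus: BusRdX
[3] P2: store L0 := 58 | P0:I, P1:I, P2:M(58) | bus: none
[4] P0: store L2 := 33 | P0:M(33), P1:I, P2:I | bus: none
[5] P1: load  L2 | P0:S(33), P1:S(33), P2:I | bus: BusRd,Flush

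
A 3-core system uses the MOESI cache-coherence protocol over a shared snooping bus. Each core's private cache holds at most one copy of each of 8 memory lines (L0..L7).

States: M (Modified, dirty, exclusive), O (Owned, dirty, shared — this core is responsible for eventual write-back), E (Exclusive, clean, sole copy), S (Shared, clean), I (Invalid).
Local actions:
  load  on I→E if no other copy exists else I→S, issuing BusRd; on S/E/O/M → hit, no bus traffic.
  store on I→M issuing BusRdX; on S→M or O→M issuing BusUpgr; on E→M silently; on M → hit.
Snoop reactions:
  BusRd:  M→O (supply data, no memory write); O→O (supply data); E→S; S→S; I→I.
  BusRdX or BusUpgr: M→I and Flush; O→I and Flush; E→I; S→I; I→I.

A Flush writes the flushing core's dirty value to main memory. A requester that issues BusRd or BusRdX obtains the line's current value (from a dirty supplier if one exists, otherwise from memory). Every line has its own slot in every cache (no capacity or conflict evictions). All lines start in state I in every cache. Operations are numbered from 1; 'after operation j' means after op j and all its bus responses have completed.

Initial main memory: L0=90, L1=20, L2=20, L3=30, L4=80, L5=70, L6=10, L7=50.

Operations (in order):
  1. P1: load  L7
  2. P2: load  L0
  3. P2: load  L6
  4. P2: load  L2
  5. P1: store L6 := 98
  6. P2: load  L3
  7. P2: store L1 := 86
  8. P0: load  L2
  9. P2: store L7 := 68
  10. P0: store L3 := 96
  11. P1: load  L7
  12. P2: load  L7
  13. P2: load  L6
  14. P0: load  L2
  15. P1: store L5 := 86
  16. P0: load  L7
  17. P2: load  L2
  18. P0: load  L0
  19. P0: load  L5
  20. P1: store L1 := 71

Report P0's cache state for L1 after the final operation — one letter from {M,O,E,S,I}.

state = I

1. P1: load  L7  bus=[BusRd]  L7: P0=I P1=E P2=I  mem[L7]=50
2. P2: load  L0  bus=[BusRd]  L0: P0=I P1=I P2=E  mem[L0]=90
3. P2: load  L6  bus=[BusRd]  L6: P0=I P1=I P2=E  mem[L6]=10
4. P2: load  L2  bus=[BusRd]  L2: P0=I P1=I P2=E  mem[L2]=20
5. P1: store L6 := 98  bus=[BusRdX]  L6: P0=I P1=M P2=I  mem[L6]=10
6. P2: load  L3  bus=[BusRd]  L3: P0=I P1=I P2=E  mem[L3]=30
7. P2: store L1 := 86  bus=[BusRdX]  L1: P0=I P1=I P2=M  mem[L1]=20
8. P0: load  L2  bus=[BusRd]  L2: P0=S P1=I P2=S  mem[L2]=20
9. P2: store L7 := 68  bus=[BusRdX]  L7: P0=I P1=I P2=M  mem[L7]=50
10. P0: store L3 := 96  bus=[BusRdX]  L3: P0=M P1=I P2=I  mem[L3]=30
11. P1: load  L7  bus=[BusRd]  L7: P0=I P1=S P2=O  mem[L7]=50
12. P2: load  L7  bus=[-]  L7: P0=I P1=S P2=O  mem[L7]=50
13. P2: load  L6  bus=[BusRd]  L6: P0=I P1=O P2=S  mem[L6]=10
14. P0: load  L2  bus=[-]  L2: P0=S P1=I P2=S  mem[L2]=20
15. P1: store L5 := 86  bus=[BusRdX]  L5: P0=I P1=M P2=I  mem[L5]=70
16. P0: load  L7  bus=[BusRd]  L7: P0=S P1=S P2=O  mem[L7]=50
17. P2: load  L2  bus=[-]  L2: P0=S P1=I P2=S  mem[L2]=20
18. P0: load  L0  bus=[BusRd]  L0: P0=S P1=I P2=S  mem[L0]=90
19. P0: load  L5  bus=[BusRd]  L5: P0=S P1=O P2=I  mem[L5]=70
20. P1: store L1 := 71  bus=[BusRdX,Flush]  L1: P0=I P1=M P2=I  mem[L1]=86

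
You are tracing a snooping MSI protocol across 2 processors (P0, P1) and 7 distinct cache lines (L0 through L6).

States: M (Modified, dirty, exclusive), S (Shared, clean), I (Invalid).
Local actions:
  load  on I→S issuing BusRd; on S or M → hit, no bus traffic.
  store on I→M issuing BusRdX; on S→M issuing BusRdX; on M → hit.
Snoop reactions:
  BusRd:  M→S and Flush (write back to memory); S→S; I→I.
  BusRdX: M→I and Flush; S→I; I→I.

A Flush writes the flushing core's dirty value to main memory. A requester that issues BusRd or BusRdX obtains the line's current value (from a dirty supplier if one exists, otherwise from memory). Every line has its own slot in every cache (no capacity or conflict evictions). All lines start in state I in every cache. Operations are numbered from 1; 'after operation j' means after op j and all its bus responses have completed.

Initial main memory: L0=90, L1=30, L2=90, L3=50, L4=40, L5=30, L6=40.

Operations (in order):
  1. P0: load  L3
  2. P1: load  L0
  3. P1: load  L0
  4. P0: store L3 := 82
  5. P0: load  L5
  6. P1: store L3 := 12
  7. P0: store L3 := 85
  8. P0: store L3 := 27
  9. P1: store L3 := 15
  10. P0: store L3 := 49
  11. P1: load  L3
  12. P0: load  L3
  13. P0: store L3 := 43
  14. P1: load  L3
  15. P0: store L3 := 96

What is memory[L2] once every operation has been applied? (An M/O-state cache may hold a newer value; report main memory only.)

memory[L2] = 90

step 1: P0: load  L3  ⟶  SI  (L3)  txn=BusRd  M[L3]=50
step 2: P1: load  L0  ⟶  IS  (L0)  txn=BusRd  M[L0]=90
step 3: P1: load  L0  ⟶  IS  (L0)  txn=∅  M[L0]=90
step 4: P0: store L3 := 82  ⟶  MI  (L3)  txn=BusRdX  M[L3]=50
step 5: P0: load  L5  ⟶  SI  (L5)  txn=BusRd  M[L5]=30
step 6: P1: store L3 := 12  ⟶  IM  (L3)  txn=BusRdX+Flush  M[L3]=82
step 7: P0: store L3 := 85  ⟶  MI  (L3)  txn=BusRdX+Flush  M[L3]=12
step 8: P0: store L3 := 27  ⟶  MI  (L3)  txn=∅  M[L3]=12
step 9: P1: store L3 := 15  ⟶  IM  (L3)  txn=BusRdX+Flush  M[L3]=27
step 10: P0: store L3 := 49  ⟶  MI  (L3)  txn=BusRdX+Flush  M[L3]=15
step 11: P1: load  L3  ⟶  SS  (L3)  txn=BusRd+Flush  M[L3]=49
step 12: P0: load  L3  ⟶  SS  (L3)  txn=∅  M[L3]=49
step 13: P0: store L3 := 43  ⟶  MI  (L3)  txn=BusRdX  M[L3]=49
step 14: P1: load  L3  ⟶  SS  (L3)  txn=BusRd+Flush  M[L3]=43
step 15: P0: store L3 := 96  ⟶  MI  (L3)  txn=BusRdX  M[L3]=43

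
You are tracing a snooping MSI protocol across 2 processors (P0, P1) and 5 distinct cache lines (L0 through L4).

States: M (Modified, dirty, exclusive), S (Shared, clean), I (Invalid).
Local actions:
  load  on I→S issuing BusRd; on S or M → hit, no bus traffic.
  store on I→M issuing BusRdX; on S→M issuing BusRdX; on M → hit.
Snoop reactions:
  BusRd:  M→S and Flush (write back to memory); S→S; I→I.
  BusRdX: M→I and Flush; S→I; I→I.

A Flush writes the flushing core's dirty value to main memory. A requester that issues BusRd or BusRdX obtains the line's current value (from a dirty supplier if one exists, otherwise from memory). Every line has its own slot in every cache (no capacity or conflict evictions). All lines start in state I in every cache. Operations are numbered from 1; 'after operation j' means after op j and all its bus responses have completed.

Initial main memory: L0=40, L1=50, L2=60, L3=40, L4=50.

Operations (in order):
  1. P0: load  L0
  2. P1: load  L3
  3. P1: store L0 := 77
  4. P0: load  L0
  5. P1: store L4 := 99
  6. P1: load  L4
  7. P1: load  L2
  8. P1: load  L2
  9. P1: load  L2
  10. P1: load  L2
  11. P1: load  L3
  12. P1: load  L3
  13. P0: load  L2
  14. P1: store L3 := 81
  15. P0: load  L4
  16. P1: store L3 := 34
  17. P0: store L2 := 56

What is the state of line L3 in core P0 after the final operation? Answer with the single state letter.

state = I

[1] P0: load  L0 | P0:S(40), P1:I | bus: BusRd
[2] P1: load  L3 | P0:I, P1:S(40) | bus: BusRd
[3] P1: store L0 := 77 | P0:I, P1:M(77) | bus: BusRdX
[4] P0: load  L0 | P0:S(77), P1:S(77) | bus: BusRd,Flush
[5] P1: store L4 := 99 | P0:I, P1:M(99) | bus: BusRdX
[6] P1: load  L4 | P0:I, P1:M(99) | bus: none
[7] P1: load  L2 | P0:I, P1:S(60) | bus: BusRd
[8] P1: load  L2 | P0:I, P1:S(60) | bus: none
[9] P1: load  L2 | P0:I, P1:S(60) | bus: none
[10] P1: load  L2 | P0:I, P1:S(60) | bus: none
[11] P1: load  L3 | P0:I, P1:S(40) | bus: none
[12] P1: load  L3 | P0:I, P1:S(40) | bus: none
[13] P0: load  L2 | P0:S(60), P1:S(60) | bus: BusRd
[14] P1: store L3 := 81 | P0:I, P1:M(81) | bus: BusRdX
[15] P0: load  L4 | P0:S(99), P1:S(99) | bus: BusRd,Flush
[16] P1: store L3 := 34 | P0:I, P1:M(34) | bus: none
[17] P0: store L2 := 56 | P0:M(56), P1:I | bus: BusRdX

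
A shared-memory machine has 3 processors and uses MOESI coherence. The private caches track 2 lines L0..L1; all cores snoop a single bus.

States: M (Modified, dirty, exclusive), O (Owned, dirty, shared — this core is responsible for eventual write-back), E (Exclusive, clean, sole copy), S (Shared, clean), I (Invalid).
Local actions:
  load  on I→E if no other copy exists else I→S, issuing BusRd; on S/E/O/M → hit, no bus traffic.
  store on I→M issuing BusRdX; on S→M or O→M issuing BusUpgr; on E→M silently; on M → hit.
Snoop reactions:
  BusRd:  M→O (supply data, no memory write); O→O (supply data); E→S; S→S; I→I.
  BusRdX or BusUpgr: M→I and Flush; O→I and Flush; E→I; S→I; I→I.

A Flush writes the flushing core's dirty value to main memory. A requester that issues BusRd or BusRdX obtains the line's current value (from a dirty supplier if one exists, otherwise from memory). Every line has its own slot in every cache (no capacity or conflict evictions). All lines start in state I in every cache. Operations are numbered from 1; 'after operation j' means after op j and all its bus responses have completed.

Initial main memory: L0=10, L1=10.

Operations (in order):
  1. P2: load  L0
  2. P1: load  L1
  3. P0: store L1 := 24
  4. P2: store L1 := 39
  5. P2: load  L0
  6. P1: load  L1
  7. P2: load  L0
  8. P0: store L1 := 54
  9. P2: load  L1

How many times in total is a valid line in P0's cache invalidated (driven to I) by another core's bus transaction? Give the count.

1. P2: load  L0  bus=[BusRd]  L0: P0=I P1=I P2=E  mem[L0]=10
2. P1: load  L1  bus=[BusRd]  L1: P0=I P1=E P2=I  mem[L1]=10
3. P0: store L1 := 24  bus=[BusRdX]  L1: P0=M P1=I P2=I  mem[L1]=10
4. P2: store L1 := 39  bus=[BusRdX,Flush]  L1: P0=I P1=I P2=M  mem[L1]=24
5. P2: load  L0  bus=[-]  L0: P0=I P1=I P2=E  mem[L0]=10
6. P1: load  L1  bus=[BusRd]  L1: P0=I P1=S P2=O  mem[L1]=24
7. P2: load  L0  bus=[-]  L0: P0=I P1=I P2=E  mem[L0]=10
8. P0: store L1 := 54  bus=[BusRdX,Flush]  L1: P0=M P1=I P2=I  mem[L1]=39
9. P2: load  L1  bus=[BusRd]  L1: P0=O P1=I P2=S  mem[L1]=39

invalidations = 1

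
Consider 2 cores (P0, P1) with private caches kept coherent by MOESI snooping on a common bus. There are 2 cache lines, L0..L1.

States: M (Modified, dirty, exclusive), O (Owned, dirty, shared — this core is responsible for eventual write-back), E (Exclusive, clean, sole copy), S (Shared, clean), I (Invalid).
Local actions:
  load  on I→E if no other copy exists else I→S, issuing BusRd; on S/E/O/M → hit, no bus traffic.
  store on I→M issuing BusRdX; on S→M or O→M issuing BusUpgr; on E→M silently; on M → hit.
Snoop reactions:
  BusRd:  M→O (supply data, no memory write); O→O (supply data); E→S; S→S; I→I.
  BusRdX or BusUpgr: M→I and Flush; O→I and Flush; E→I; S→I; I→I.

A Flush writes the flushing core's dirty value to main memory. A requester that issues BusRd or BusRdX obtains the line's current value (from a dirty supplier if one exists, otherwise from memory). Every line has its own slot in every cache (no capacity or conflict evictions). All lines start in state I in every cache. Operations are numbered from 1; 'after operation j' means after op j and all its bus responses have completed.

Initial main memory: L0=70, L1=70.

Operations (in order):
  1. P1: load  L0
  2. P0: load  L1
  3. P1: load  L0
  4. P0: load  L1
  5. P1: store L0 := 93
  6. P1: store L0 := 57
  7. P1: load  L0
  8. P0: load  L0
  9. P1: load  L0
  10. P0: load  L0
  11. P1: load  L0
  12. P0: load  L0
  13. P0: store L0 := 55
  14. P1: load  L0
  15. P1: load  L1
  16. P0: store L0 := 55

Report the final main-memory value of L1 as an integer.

memory[L1] = 70

  op1 P1: load  L0 → I/E on L0; bus BusRd; mem=70
  op2 P0: load  L1 → E/I on L1; bus BusRd; mem=70
  op3 P1: load  L0 → I/E on L0; bus (none); mem=70
  op4 P0: load  L1 → E/I on L1; bus (none); mem=70
  op5 P1: store L0 := 93 → I/M on L0; bus (none); mem=70
  op6 P1: store L0 := 57 → I/M on L0; bus (none); mem=70
  op7 P1: load  L0 → I/M on L0; bus (none); mem=70
  op8 P0: load  L0 → S/O on L0; bus BusRd; mem=70
  op9 P1: load  L0 → S/O on L0; bus (none); mem=70
  op10 P0: load  L0 → S/O on L0; bus (none); mem=70
  op11 P1: load  L0 → S/O on L0; bus (none); mem=70
  op12 P0: load  L0 → S/O on L0; bus (none); mem=70
  op13 P0: store L0 := 55 → M/I on L0; bus BusUpgr Flush; mem=57
  op14 P1: load  L0 → O/S on L0; bus BusRd; mem=57
  op15 P1: load  L1 → S/S on L1; bus BusRd; mem=70
  op16 P0: store L0 := 55 → M/I on L0; bus BusUpgr; mem=57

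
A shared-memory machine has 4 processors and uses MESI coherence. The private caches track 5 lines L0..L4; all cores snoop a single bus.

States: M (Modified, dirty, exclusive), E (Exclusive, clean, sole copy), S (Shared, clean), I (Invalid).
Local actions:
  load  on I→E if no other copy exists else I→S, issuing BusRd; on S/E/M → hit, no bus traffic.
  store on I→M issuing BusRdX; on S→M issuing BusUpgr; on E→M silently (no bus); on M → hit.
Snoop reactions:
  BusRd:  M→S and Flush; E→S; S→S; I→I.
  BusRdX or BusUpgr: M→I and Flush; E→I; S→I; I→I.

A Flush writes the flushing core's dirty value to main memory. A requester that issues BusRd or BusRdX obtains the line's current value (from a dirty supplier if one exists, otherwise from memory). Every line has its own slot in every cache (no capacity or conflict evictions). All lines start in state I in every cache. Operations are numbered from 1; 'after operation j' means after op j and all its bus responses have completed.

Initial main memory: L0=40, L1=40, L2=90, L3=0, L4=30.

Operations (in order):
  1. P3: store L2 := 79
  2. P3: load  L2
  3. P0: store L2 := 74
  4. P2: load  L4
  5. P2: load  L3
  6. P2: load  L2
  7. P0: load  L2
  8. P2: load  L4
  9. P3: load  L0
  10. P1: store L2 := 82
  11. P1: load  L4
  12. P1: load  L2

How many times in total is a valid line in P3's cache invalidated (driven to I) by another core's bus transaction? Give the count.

1. P3: store L2 := 79  bus=[BusRdX]  L2: P0=I P1=I P2=I P3=M  mem[L2]=90
2. P3: load  L2  bus=[-]  L2: P0=I P1=I P2=I P3=M  mem[L2]=90
3. P0: store L2 := 74  bus=[BusRdX,Flush]  L2: P0=M P1=I P2=I P3=I  mem[L2]=79
4. P2: load  L4  bus=[BusRd]  L4: P0=I P1=I P2=E P3=I  mem[L4]=30
5. P2: load  L3  bus=[BusRd]  L3: P0=I P1=I P2=E P3=I  mem[L3]=0
6. P2: load  L2  bus=[BusRd,Flush]  L2: P0=S P1=I P2=S P3=I  mem[L2]=74
7. P0: load  L2  bus=[-]  L2: P0=S P1=I P2=S P3=I  mem[L2]=74
8. P2: load  L4  bus=[-]  L4: P0=I P1=I P2=E P3=I  mem[L4]=30
9. P3: load  L0  bus=[BusRd]  L0: P0=I P1=I P2=I P3=E  mem[L0]=40
10. P1: store L2 := 82  bus=[BusRdX]  L2: P0=I P1=M P2=I P3=I  mem[L2]=74
11. P1: load  L4  bus=[BusRd]  L4: P0=I P1=S P2=S P3=I  mem[L4]=30
12. P1: load  L2  bus=[-]  L2: P0=I P1=M P2=I P3=I  mem[L2]=74

invalidations = 1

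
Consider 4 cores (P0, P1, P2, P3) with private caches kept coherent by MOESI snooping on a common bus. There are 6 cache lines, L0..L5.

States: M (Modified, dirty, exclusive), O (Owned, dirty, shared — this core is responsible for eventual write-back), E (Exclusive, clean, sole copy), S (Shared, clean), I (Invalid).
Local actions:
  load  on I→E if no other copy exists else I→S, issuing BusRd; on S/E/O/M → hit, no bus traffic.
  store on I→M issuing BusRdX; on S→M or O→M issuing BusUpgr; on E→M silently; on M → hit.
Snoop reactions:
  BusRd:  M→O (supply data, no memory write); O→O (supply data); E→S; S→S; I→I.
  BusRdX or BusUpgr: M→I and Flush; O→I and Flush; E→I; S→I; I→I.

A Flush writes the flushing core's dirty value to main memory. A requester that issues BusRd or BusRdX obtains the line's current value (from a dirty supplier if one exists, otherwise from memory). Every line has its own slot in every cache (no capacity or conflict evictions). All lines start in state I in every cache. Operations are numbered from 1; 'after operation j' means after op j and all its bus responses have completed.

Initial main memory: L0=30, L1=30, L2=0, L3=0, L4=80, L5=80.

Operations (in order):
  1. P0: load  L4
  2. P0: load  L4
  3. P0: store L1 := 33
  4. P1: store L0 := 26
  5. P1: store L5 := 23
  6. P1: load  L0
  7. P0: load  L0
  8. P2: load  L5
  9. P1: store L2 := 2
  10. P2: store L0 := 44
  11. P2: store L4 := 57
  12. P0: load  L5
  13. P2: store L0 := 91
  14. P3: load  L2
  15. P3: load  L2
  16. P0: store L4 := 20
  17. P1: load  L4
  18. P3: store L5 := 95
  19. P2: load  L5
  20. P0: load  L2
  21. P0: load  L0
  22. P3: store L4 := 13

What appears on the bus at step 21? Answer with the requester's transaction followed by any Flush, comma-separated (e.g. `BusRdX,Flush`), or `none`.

  op1 P0: load  L4 → E/I/I/I on L4; bus BusRd; mem=80
  op2 P0: load  L4 → E/I/I/I on L4; bus (none); mem=80
  op3 P0: store L1 := 33 → M/I/I/I on L1; bus BusRdX; mem=30
  op4 P1: store L0 := 26 → I/M/I/I on L0; bus BusRdX; mem=30
  op5 P1: store L5 := 23 → I/M/I/I on L5; bus BusRdX; mem=80
  op6 P1: load  L0 → I/M/I/I on L0; bus (none); mem=30
  op7 P0: load  L0 → S/O/I/I on L0; bus BusRd; mem=30
  op8 P2: load  L5 → I/O/S/I on L5; bus BusRd; mem=80
  op9 P1: store L2 := 2 → I/M/I/I on L2; bus BusRdX; mem=0
  op10 P2: store L0 := 44 → I/I/M/I on L0; bus BusRdX Flush; mem=26
  op11 P2: store L4 := 57 → I/I/M/I on L4; bus BusRdX; mem=80
  op12 P0: load  L5 → S/O/S/I on L5; bus BusRd; mem=80
  op13 P2: store L0 := 91 → I/I/M/I on L0; bus (none); mem=26
  op14 P3: load  L2 → I/O/I/S on L2; bus BusRd; mem=0
  op15 P3: load  L2 → I/O/I/S on L2; bus (none); mem=0
  op16 P0: store L4 := 20 → M/I/I/I on L4; bus BusRdX Flush; mem=57
  op17 P1: load  L4 → O/S/I/I on L4; bus BusRd; mem=57
  op18 P3: store L5 := 95 → I/I/I/M on L5; bus BusRdX Flush; mem=23
  op19 P2: load  L5 → I/I/S/O on L5; bus BusRd; mem=23
  op20 P0: load  L2 → S/O/I/S on L2; bus BusRd; mem=0
  op21 P0: load  L0 → S/I/O/I on L0; bus BusRd; mem=26
  op22 P3: store L4 := 13 → I/I/I/M on L4; bus BusRdX Flush; mem=20

bus = BusRd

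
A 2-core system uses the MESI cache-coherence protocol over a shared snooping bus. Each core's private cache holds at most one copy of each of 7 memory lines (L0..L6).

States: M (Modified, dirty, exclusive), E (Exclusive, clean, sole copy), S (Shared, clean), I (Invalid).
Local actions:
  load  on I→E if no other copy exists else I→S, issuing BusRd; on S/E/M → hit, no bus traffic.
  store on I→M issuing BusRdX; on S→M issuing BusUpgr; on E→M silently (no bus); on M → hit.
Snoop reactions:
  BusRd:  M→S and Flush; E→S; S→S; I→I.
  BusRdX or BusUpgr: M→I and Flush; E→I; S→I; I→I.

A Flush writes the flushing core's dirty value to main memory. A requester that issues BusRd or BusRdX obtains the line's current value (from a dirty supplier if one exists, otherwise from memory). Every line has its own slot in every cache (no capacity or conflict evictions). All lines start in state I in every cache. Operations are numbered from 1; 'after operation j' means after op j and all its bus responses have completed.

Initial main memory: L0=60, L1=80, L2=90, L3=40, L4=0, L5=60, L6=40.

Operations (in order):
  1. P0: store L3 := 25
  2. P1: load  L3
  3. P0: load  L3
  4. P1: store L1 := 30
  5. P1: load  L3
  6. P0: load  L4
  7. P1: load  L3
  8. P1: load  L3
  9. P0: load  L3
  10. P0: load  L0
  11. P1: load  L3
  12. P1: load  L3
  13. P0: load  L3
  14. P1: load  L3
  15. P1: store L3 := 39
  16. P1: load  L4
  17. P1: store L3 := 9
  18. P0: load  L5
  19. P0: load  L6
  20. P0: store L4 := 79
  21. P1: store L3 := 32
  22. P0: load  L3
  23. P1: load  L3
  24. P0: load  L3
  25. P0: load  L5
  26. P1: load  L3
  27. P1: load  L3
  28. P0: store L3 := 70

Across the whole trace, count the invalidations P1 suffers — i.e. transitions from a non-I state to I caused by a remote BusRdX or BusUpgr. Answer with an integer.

[1] P0: store L3 := 25 | P0:M(25), P1:I | bus: BusRdX
[2] P1: load  L3 | P0:S(25), P1:S(25) | bus: BusRd,Flush
[3] P0: load  L3 | P0:S(25), P1:S(25) | bus: none
[4] P1: store L1 := 30 | P0:I, P1:M(30) | bus: BusRdX
[5] P1: load  L3 | P0:S(25), P1:S(25) | bus: none
[6] P0: load  L4 | P0:E(0), P1:I | bus: BusRd
[7] P1: load  L3 | P0:S(25), P1:S(25) | bus: none
[8] P1: load  L3 | P0:S(25), P1:S(25) | bus: none
[9] P0: load  L3 | P0:S(25), P1:S(25) | bus: none
[10] P0: load  L0 | P0:E(60), P1:I | bus: BusRd
[11] P1: load  L3 | P0:S(25), P1:S(25) | bus: none
[12] P1: load  L3 | P0:S(25), P1:S(25) | bus: none
[13] P0: load  L3 | P0:S(25), P1:S(25) | bus: none
[14] P1: load  L3 | P0:S(25), P1:S(25) | bus: none
[15] P1: store L3 := 39 | P0:I, P1:M(39) | bus: BusUpgr
[16] P1: load  L4 | P0:S(0), P1:S(0) | bus: BusRd
[17] P1: store L3 := 9 | P0:I, P1:M(9) | bus: none
[18] P0: load  L5 | P0:E(60), P1:I | bus: BusRd
[19] P0: load  L6 | P0:E(40), P1:I | bus: BusRd
[20] P0: store L4 := 79 | P0:M(79), P1:I | bus: BusUpgr
[21] P1: store L3 := 32 | P0:I, P1:M(32) | bus: none
[22] P0: load  L3 | P0:S(32), P1:S(32) | bus: BusRd,Flush
[23] P1: load  L3 | P0:S(32), P1:S(32) | bus: none
[24] P0: load  L3 | P0:S(32), P1:S(32) | bus: none
[25] P0: load  L5 | P0:E(60), P1:I | bus: none
[26] P1: load  L3 | P0:S(32), P1:S(32) | bus: none
[27] P1: load  L3 | P0:S(32), P1:S(32) | bus: none
[28] P0: store L3 := 70 | P0:M(70), P1:I | bus: BusUpgr

invalidations = 2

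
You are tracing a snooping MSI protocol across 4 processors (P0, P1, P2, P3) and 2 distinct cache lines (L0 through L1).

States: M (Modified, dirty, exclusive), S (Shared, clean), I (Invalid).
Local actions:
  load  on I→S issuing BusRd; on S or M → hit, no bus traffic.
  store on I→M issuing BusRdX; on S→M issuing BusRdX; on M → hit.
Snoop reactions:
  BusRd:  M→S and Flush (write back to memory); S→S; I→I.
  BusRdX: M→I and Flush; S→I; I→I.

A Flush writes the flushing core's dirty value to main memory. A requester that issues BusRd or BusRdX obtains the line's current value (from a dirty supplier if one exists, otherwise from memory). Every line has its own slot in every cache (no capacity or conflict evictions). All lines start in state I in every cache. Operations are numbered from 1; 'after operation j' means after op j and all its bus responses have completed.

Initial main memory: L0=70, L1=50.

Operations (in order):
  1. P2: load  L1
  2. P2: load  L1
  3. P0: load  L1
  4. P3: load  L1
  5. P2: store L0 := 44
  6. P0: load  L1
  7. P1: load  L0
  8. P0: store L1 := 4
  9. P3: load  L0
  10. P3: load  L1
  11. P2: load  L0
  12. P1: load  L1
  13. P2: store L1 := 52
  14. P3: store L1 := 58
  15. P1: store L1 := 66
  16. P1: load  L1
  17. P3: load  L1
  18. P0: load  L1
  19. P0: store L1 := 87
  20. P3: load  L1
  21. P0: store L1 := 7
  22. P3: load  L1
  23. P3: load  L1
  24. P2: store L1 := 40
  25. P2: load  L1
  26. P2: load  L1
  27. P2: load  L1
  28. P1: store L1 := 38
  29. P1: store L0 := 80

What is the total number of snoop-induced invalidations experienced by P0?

invalidations = 2

step 1: P2: load  L1  ⟶  IISI  (L1)  txn=BusRd  M[L1]=50
step 2: P2: load  L1  ⟶  IISI  (L1)  txn=∅  M[L1]=50
step 3: P0: load  L1  ⟶  SISI  (L1)  txn=BusRd  M[L1]=50
step 4: P3: load  L1  ⟶  SISS  (L1)  txn=BusRd  M[L1]=50
step 5: P2: store L0 := 44  ⟶  IIMI  (L0)  txn=BusRdX  M[L0]=70
step 6: P0: load  L1  ⟶  SISS  (L1)  txn=∅  M[L1]=50
step 7: P1: load  L0  ⟶  ISSI  (L0)  txn=BusRd+Flush  M[L0]=44
step 8: P0: store L1 := 4  ⟶  MIII  (L1)  txn=BusRdX  M[L1]=50
step 9: P3: load  L0  ⟶  ISSS  (L0)  txn=BusRd  M[L0]=44
step 10: P3: load  L1  ⟶  SIIS  (L1)  txn=BusRd+Flush  M[L1]=4
step 11: P2: load  L0  ⟶  ISSS  (L0)  txn=∅  M[L0]=44
step 12: P1: load  L1  ⟶  SSIS  (L1)  txn=BusRd  M[L1]=4
step 13: P2: store L1 := 52  ⟶  IIMI  (L1)  txn=BusRdX  M[L1]=4
step 14: P3: store L1 := 58  ⟶  IIIM  (L1)  txn=BusRdX+Flush  M[L1]=52
step 15: P1: store L1 := 66  ⟶  IMII  (L1)  txn=BusRdX+Flush  M[L1]=58
step 16: P1: load  L1  ⟶  IMII  (L1)  txn=∅  M[L1]=58
step 17: P3: load  L1  ⟶  ISIS  (L1)  txn=BusRd+Flush  M[L1]=66
step 18: P0: load  L1  ⟶  SSIS  (L1)  txn=BusRd  M[L1]=66
step 19: P0: store L1 := 87  ⟶  MIII  (L1)  txn=BusRdX  M[L1]=66
step 20: P3: load  L1  ⟶  SIIS  (L1)  txn=BusRd+Flush  M[L1]=87
step 21: P0: store L1 := 7  ⟶  MIII  (L1)  txn=BusRdX  M[L1]=87
step 22: P3: load  L1  ⟶  SIIS  (L1)  txn=BusRd+Flush  M[L1]=7
step 23: P3: load  L1  ⟶  SIIS  (L1)  txn=∅  M[L1]=7
step 24: P2: store L1 := 40  ⟶  IIMI  (L1)  txn=BusRdX  M[L1]=7
step 25: P2: load  L1  ⟶  IIMI  (L1)  txn=∅  M[L1]=7
step 26: P2: load  L1  ⟶  IIMI  (L1)  txn=∅  M[L1]=7
step 27: P2: load  L1  ⟶  IIMI  (L1)  txn=∅  M[L1]=7
step 28: P1: store L1 := 38  ⟶  IMII  (L1)  txn=BusRdX+Flush  M[L1]=40
step 29: P1: store L0 := 80  ⟶  IMII  (L0)  txn=BusRdX  M[L0]=44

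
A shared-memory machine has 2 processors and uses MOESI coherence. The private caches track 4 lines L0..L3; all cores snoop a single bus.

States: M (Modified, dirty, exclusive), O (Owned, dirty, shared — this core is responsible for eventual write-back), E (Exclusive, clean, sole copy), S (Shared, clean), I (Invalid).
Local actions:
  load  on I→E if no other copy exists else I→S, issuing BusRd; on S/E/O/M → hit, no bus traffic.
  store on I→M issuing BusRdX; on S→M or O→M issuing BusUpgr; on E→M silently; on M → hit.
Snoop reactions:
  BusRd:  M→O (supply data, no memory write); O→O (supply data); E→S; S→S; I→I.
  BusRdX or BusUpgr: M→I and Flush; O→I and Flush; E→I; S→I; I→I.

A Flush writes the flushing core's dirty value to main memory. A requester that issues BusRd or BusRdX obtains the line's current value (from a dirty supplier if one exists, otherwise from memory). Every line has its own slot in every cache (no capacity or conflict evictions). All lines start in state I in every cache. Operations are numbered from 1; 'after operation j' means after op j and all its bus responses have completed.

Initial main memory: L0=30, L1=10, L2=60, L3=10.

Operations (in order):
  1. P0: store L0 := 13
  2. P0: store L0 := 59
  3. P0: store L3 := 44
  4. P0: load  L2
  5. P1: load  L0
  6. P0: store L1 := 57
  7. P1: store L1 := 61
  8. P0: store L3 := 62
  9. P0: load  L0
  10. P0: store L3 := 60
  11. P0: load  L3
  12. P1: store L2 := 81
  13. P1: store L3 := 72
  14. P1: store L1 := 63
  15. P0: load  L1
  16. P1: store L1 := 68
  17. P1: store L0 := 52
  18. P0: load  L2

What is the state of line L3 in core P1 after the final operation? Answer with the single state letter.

  op1 P0: store L0 := 13 → M/I on L0; bus BusRdX; mem=30
  op2 P0: store L0 := 59 → M/I on L0; bus (none); mem=30
  op3 P0: store L3 := 44 → M/I on L3; bus BusRdX; mem=10
  op4 P0: load  L2 → E/I on L2; bus BusRd; mem=60
  op5 P1: load  L0 → O/S on L0; bus BusRd; mem=30
  op6 P0: store L1 := 57 → M/I on L1; bus BusRdX; mem=10
  op7 P1: store L1 := 61 → I/M on L1; bus BusRdX Flush; mem=57
  op8 P0: store L3 := 62 → M/I on L3; bus (none); mem=10
  op9 P0: load  L0 → O/S on L0; bus (none); mem=30
  op10 P0: store L3 := 60 → M/I on L3; bus (none); mem=10
  op11 P0: load  L3 → M/I on L3; bus (none); mem=10
  op12 P1: store L2 := 81 → I/M on L2; bus BusRdX; mem=60
  op13 P1: store L3 := 72 → I/M on L3; bus BusRdX Flush; mem=60
  op14 P1: store L1 := 63 → I/M on L1; bus (none); mem=57
  op15 P0: load  L1 → S/O on L1; bus BusRd; mem=57
  op16 P1: store L1 := 68 → I/M on L1; bus BusUpgr; mem=57
  op17 P1: store L0 := 52 → I/M on L0; bus BusUpgr Flush; mem=59
  op18 P0: load  L2 → S/O on L2; bus BusRd; mem=60

state = M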